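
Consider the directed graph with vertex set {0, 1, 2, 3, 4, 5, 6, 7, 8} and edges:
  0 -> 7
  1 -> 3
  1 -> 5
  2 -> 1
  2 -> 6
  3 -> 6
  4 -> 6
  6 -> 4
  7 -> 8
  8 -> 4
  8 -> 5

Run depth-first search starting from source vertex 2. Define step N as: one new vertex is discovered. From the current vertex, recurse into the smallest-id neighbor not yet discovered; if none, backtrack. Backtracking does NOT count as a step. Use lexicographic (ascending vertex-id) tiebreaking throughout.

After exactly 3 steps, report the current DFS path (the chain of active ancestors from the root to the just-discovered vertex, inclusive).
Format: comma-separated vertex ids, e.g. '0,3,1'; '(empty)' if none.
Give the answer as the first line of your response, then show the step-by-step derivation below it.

2,1,3

step 1: discover 2; path=2; order=2
step 2: discover 1; path=2>1; order=2,1
step 3: discover 3; path=2>1>3; order=2,1,3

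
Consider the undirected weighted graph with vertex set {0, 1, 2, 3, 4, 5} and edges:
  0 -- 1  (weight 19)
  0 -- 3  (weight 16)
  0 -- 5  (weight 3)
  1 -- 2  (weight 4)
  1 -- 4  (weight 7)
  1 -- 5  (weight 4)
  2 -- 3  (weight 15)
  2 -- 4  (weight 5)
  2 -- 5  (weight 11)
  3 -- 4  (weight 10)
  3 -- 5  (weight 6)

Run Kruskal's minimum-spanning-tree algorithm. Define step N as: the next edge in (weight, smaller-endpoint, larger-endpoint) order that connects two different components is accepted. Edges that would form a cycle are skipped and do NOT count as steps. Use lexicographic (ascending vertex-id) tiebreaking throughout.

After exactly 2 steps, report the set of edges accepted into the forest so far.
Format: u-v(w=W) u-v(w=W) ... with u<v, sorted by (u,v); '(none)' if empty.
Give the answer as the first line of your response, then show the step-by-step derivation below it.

0-5(w=3) 1-2(w=4)

step 1: add edge 0-5 (w=3); MST = {0-5(w=3)}
step 2: add edge 1-2 (w=4); MST = {0-5(w=3) 1-2(w=4)}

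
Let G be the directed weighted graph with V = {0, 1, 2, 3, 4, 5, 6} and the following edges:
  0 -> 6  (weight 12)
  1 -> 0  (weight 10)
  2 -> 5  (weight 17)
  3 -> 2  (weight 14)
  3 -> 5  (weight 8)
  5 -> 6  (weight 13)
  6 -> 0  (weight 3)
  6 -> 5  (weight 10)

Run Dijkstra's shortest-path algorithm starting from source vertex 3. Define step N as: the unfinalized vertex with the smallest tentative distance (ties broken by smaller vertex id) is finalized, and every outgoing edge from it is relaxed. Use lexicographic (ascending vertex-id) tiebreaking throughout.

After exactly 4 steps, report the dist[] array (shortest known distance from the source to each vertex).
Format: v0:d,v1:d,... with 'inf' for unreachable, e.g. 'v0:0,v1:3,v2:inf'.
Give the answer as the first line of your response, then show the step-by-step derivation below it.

v0:24,v1:inf,v2:14,v3:0,v4:inf,v5:8,v6:21

step 1: dist = v0:inf,v1:inf,v2:14,v3:0,v4:inf,v5:8,v6:inf
step 2: dist = v0:inf,v1:inf,v2:14,v3:0,v4:inf,v5:8,v6:21
step 3: dist = v0:inf,v1:inf,v2:14,v3:0,v4:inf,v5:8,v6:21
step 4: dist = v0:24,v1:inf,v2:14,v3:0,v4:inf,v5:8,v6:21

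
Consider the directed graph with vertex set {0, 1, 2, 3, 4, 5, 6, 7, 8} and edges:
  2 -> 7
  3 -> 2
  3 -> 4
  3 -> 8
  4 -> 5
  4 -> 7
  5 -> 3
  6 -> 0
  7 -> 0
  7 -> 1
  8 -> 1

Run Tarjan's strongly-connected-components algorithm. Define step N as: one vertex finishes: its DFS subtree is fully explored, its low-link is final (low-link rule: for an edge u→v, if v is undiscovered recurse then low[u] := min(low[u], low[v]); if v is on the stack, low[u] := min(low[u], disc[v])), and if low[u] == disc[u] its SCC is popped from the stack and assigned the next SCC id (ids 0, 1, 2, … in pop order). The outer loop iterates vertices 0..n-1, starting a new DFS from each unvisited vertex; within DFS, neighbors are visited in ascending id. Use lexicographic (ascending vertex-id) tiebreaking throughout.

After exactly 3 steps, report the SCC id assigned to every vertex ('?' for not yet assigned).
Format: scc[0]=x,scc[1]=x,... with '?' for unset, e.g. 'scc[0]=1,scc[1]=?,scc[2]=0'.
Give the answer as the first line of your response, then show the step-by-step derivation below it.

scc[0]=0,scc[1]=1,scc[2]=?,scc[3]=?,scc[4]=?,scc[5]=?,scc[6]=?,scc[7]=2,scc[8]=?

step 1: low=(low[0]=0,low[1]=?,low[2]=?,low[3]=?,low[4]=?,low[5]=?,low[6]=?,low[7]=?,low[8]=?); scc=(scc[0]=0,scc[1]=?,scc[2]=?,scc[3]=?,scc[4]=?,scc[5]=?,scc[6]=?,scc[7]=?,scc[8]=?)
step 2: low=(low[0]=0,low[1]=1,low[2]=?,low[3]=?,low[4]=?,low[5]=?,low[6]=?,low[7]=?,low[8]=?); scc=(scc[0]=0,scc[1]=1,scc[2]=?,scc[3]=?,scc[4]=?,scc[5]=?,scc[6]=?,scc[7]=?,scc[8]=?)
step 3: low=(low[0]=0,low[1]=1,low[2]=2,low[3]=?,low[4]=?,low[5]=?,low[6]=?,low[7]=3,low[8]=?); scc=(scc[0]=0,scc[1]=1,scc[2]=?,scc[3]=?,scc[4]=?,scc[5]=?,scc[6]=?,scc[7]=2,scc[8]=?)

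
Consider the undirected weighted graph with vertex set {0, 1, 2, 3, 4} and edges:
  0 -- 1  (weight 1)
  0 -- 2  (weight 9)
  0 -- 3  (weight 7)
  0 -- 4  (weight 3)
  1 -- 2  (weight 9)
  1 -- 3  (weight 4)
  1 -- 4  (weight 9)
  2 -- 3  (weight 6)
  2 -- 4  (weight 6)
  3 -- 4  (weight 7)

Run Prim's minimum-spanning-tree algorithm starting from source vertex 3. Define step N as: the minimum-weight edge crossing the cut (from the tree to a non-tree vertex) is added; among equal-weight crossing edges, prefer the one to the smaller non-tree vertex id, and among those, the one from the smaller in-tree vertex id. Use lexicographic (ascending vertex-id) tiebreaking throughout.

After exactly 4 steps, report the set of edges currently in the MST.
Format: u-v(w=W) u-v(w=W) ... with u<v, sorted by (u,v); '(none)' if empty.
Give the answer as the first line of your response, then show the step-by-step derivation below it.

0-1(w=1) 0-4(w=3) 1-3(w=4) 2-3(w=6)

step 1: add edge 1-3 (w=4); MST = {1-3(w=4)}
step 2: add edge 0-1 (w=1); MST = {0-1(w=1) 1-3(w=4)}
step 3: add edge 0-4 (w=3); MST = {0-1(w=1) 0-4(w=3) 1-3(w=4)}
step 4: add edge 2-3 (w=6); MST = {0-1(w=1) 0-4(w=3) 1-3(w=4) 2-3(w=6)}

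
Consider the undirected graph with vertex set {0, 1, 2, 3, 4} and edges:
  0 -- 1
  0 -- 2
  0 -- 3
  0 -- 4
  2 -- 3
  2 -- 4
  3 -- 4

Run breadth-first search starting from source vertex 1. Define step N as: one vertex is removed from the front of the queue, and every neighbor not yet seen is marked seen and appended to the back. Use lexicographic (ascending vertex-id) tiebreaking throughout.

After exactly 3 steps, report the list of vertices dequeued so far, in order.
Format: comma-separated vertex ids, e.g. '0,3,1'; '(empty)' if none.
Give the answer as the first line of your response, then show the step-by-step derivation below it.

1,0,2

step 1: dequeue 1; queue=[0]; order=1
step 2: dequeue 0; queue=[2,3,4]; order=1,0
step 3: dequeue 2; queue=[3,4]; order=1,0,2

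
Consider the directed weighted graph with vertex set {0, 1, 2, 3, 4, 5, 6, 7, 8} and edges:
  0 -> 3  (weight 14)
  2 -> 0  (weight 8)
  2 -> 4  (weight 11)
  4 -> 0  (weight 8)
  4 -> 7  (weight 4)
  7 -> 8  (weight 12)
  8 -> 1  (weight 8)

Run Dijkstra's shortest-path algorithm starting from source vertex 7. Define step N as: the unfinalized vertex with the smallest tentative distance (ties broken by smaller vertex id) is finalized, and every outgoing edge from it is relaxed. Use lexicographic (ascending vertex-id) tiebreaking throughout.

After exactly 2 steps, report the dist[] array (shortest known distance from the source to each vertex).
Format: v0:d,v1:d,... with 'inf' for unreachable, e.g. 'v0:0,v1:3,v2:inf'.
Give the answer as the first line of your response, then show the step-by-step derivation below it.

v0:inf,v1:20,v2:inf,v3:inf,v4:inf,v5:inf,v6:inf,v7:0,v8:12

step 1: dist = v0:inf,v1:inf,v2:inf,v3:inf,v4:inf,v5:inf,v6:inf,v7:0,v8:12
step 2: dist = v0:inf,v1:20,v2:inf,v3:inf,v4:inf,v5:inf,v6:inf,v7:0,v8:12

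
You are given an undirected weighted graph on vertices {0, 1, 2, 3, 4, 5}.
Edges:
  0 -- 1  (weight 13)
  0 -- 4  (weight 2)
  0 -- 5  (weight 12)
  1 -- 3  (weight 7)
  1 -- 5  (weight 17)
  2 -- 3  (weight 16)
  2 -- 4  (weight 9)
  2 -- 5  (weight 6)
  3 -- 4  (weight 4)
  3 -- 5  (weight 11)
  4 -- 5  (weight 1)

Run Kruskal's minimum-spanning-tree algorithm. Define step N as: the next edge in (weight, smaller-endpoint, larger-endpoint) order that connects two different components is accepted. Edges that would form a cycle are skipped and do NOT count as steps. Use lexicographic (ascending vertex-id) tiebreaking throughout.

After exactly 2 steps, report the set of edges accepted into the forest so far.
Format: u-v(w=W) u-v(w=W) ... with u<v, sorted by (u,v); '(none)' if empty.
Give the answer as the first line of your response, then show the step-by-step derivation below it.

0-4(w=2) 4-5(w=1)

step 1: add edge 4-5 (w=1); MST = {4-5(w=1)}
step 2: add edge 0-4 (w=2); MST = {0-4(w=2) 4-5(w=1)}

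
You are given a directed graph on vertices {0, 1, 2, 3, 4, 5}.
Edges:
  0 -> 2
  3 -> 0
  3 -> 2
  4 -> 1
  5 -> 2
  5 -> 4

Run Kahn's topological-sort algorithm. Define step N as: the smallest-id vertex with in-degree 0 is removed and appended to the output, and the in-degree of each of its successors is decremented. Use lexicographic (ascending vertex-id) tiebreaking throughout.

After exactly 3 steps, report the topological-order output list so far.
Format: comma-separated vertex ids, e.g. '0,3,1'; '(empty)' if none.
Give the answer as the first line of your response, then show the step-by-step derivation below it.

3,0,5

step 1: output 3; order=[3]; indeg=(0,1,2,0,1,0)
step 2: output 0; order=[3,0]; indeg=(0,1,1,0,1,0)
step 3: output 5; order=[3,0,5]; indeg=(0,1,0,0,0,0)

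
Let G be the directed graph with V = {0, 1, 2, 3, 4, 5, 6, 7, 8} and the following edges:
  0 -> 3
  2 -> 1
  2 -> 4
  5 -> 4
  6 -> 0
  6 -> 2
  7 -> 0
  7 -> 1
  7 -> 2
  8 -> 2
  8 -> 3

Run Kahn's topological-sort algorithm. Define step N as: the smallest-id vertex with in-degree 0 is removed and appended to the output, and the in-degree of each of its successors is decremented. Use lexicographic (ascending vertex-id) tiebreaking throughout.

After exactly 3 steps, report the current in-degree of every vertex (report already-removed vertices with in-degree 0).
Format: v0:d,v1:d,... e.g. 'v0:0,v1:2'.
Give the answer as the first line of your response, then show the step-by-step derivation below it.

v0:0,v1:1,v2:1,v3:2,v4:1,v5:0,v6:0,v7:0,v8:0

step 1: output 5; order=[5]; indeg=(2,2,3,2,1,0,0,0,0)
step 2: output 6; order=[5,6]; indeg=(1,2,2,2,1,0,0,0,0)
step 3: output 7; order=[5,6,7]; indeg=(0,1,1,2,1,0,0,0,0)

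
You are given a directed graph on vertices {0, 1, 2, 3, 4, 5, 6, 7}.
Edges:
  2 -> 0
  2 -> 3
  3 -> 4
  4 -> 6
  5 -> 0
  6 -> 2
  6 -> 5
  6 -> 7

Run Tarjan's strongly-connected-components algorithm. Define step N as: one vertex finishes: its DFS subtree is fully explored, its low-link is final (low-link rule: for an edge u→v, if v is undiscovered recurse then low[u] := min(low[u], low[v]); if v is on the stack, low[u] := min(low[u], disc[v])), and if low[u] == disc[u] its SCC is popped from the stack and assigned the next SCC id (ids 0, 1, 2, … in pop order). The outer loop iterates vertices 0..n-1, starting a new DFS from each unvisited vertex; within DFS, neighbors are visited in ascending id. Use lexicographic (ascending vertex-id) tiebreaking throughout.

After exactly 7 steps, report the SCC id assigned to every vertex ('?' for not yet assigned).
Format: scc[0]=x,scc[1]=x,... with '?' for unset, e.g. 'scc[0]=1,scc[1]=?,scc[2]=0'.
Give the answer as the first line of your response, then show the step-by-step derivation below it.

scc[0]=0,scc[1]=1,scc[2]=?,scc[3]=?,scc[4]=?,scc[5]=2,scc[6]=?,scc[7]=3

step 1: low=(low[0]=0,low[1]=?,low[2]=?,low[3]=?,low[4]=?,low[5]=?,low[6]=?,low[7]=?); scc=(scc[0]=0,scc[1]=?,scc[2]=?,scc[3]=?,scc[4]=?,scc[5]=?,scc[6]=?,scc[7]=?)
step 2: low=(low[0]=0,low[1]=1,low[2]=?,low[3]=?,low[4]=?,low[5]=?,low[6]=?,low[7]=?); scc=(scc[0]=0,scc[1]=1,scc[2]=?,scc[3]=?,scc[4]=?,scc[5]=?,scc[6]=?,scc[7]=?)
step 3: low=(low[0]=0,low[1]=1,low[2]=2,low[3]=3,low[4]=4,low[5]=6,low[6]=2,low[7]=?); scc=(scc[0]=0,scc[1]=1,scc[2]=?,scc[3]=?,scc[4]=?,scc[5]=2,scc[6]=?,scc[7]=?)
step 4: low=(low[0]=0,low[1]=1,low[2]=2,low[3]=3,low[4]=4,low[5]=6,low[6]=2,low[7]=7); scc=(scc[0]=0,scc[1]=1,scc[2]=?,scc[3]=?,scc[4]=?,scc[5]=2,scc[6]=?,scc[7]=3)
step 5: low=(low[0]=0,low[1]=1,low[2]=2,low[3]=3,low[4]=4,low[5]=6,low[6]=2,low[7]=7); scc=(scc[0]=0,scc[1]=1,scc[2]=?,scc[3]=?,scc[4]=?,scc[5]=2,scc[6]=?,scc[7]=3)
step 6: low=(low[0]=0,low[1]=1,low[2]=2,low[3]=3,low[4]=2,low[5]=6,low[6]=2,low[7]=7); scc=(scc[0]=0,scc[1]=1,scc[2]=?,scc[3]=?,scc[4]=?,scc[5]=2,scc[6]=?,scc[7]=3)
step 7: low=(low[0]=0,low[1]=1,low[2]=2,low[3]=2,low[4]=2,low[5]=6,low[6]=2,low[7]=7); scc=(scc[0]=0,scc[1]=1,scc[2]=?,scc[3]=?,scc[4]=?,scc[5]=2,scc[6]=?,scc[7]=3)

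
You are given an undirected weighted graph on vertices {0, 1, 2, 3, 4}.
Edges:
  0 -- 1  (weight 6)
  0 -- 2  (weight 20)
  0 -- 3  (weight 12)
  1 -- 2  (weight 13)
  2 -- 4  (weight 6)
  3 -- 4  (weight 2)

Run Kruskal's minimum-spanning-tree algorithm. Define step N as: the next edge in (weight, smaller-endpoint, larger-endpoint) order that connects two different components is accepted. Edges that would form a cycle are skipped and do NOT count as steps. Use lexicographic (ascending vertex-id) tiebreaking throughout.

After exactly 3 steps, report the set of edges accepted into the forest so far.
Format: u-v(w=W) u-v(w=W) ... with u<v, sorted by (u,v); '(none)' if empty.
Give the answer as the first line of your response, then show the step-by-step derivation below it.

0-1(w=6) 2-4(w=6) 3-4(w=2)

step 1: add edge 3-4 (w=2); MST = {3-4(w=2)}
step 2: add edge 0-1 (w=6); MST = {0-1(w=6) 3-4(w=2)}
step 3: add edge 2-4 (w=6); MST = {0-1(w=6) 2-4(w=6) 3-4(w=2)}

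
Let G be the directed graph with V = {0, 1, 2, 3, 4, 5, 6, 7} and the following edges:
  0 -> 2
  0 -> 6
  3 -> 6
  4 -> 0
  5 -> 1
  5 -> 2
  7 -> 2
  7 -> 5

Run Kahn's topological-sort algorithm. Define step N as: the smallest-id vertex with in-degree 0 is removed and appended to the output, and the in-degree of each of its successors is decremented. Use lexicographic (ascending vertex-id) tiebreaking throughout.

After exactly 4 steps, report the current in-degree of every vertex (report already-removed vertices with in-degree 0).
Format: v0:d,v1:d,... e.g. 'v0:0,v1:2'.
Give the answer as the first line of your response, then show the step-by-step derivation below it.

v0:0,v1:1,v2:2,v3:0,v4:0,v5:1,v6:0,v7:0

step 1: output 3; order=[3]; indeg=(1,1,3,0,0,1,1,0)
step 2: output 4; order=[3,4]; indeg=(0,1,3,0,0,1,1,0)
step 3: output 0; order=[3,4,0]; indeg=(0,1,2,0,0,1,0,0)
step 4: output 6; order=[3,4,0,6]; indeg=(0,1,2,0,0,1,0,0)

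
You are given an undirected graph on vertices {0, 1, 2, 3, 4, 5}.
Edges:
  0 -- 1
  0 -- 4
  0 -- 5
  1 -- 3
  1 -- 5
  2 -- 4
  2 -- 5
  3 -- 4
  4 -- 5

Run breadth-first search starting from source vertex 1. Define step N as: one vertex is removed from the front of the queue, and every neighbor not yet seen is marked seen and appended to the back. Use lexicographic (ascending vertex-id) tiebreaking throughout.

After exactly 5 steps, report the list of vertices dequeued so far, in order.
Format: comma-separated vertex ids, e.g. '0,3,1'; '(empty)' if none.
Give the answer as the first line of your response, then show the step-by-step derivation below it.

1,0,3,5,4

step 1: dequeue 1; queue=[0,3,5]; order=1
step 2: dequeue 0; queue=[3,5,4]; order=1,0
step 3: dequeue 3; queue=[5,4]; order=1,0,3
step 4: dequeue 5; queue=[4,2]; order=1,0,3,5
step 5: dequeue 4; queue=[2]; order=1,0,3,5,4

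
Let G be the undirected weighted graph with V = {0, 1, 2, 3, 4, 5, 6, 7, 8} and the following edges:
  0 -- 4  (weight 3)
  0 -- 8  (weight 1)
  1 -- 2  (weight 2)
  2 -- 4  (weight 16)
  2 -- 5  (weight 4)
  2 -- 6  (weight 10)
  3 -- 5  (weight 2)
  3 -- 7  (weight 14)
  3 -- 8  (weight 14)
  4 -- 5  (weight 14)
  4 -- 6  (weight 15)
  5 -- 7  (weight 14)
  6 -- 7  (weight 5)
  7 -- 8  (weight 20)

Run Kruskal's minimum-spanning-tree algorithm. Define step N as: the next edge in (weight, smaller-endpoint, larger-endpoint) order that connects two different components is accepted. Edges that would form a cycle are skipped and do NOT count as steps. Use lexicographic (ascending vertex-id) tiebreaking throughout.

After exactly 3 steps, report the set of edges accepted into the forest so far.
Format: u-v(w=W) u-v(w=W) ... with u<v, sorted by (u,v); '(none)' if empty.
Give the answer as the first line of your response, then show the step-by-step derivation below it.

0-8(w=1) 1-2(w=2) 3-5(w=2)

step 1: add edge 0-8 (w=1); MST = {0-8(w=1)}
step 2: add edge 1-2 (w=2); MST = {0-8(w=1) 1-2(w=2)}
step 3: add edge 3-5 (w=2); MST = {0-8(w=1) 1-2(w=2) 3-5(w=2)}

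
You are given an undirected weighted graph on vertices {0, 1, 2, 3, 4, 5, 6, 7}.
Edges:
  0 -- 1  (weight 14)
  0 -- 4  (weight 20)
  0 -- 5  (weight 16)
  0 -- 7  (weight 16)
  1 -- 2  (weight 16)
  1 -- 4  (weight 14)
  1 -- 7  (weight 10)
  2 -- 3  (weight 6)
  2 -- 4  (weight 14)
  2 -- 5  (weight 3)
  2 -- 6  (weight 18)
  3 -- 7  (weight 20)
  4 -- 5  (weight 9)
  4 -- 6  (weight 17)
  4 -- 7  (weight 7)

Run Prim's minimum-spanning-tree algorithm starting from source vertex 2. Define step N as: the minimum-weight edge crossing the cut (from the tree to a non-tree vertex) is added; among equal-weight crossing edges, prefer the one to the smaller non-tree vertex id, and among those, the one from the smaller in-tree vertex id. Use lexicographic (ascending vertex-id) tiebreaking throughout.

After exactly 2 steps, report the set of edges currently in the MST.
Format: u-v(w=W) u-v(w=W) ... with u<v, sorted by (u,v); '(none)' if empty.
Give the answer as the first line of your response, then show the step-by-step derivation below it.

2-3(w=6) 2-5(w=3)

step 1: add edge 2-5 (w=3); MST = {2-5(w=3)}
step 2: add edge 2-3 (w=6); MST = {2-3(w=6) 2-5(w=3)}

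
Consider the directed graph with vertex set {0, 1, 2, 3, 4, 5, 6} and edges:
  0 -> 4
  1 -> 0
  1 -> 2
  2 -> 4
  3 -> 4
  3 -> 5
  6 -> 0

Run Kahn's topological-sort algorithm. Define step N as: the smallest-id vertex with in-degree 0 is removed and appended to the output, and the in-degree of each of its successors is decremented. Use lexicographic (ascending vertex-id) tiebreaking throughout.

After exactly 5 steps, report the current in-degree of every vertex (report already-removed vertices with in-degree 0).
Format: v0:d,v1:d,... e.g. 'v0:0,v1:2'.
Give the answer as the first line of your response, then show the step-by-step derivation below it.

v0:0,v1:0,v2:0,v3:0,v4:1,v5:0,v6:0

step 1: output 1; order=[1]; indeg=(1,0,0,0,3,1,0)
step 2: output 2; order=[1,2]; indeg=(1,0,0,0,2,1,0)
step 3: output 3; order=[1,2,3]; indeg=(1,0,0,0,1,0,0)
step 4: output 5; order=[1,2,3,5]; indeg=(1,0,0,0,1,0,0)
step 5: output 6; order=[1,2,3,5,6]; indeg=(0,0,0,0,1,0,0)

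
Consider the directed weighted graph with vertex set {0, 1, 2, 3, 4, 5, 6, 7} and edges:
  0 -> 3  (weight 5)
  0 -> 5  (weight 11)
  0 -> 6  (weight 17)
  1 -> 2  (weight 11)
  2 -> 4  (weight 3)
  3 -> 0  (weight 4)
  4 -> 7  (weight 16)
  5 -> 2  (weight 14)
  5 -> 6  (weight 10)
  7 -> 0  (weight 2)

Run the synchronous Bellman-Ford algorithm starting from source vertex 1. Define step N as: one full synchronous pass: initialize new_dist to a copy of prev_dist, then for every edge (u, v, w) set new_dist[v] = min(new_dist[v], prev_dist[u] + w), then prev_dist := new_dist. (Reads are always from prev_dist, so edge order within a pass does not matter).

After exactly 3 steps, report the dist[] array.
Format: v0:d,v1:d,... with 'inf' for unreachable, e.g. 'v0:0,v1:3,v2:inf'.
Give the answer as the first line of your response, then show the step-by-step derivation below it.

v0:inf,v1:0,v2:11,v3:inf,v4:14,v5:inf,v6:inf,v7:30

step 1: dist = v0:inf,v1:0,v2:11,v3:inf,v4:inf,v5:inf,v6:inf,v7:inf
step 2: dist = v0:inf,v1:0,v2:11,v3:inf,v4:14,v5:inf,v6:inf,v7:inf
step 3: dist = v0:inf,v1:0,v2:11,v3:inf,v4:14,v5:inf,v6:inf,v7:30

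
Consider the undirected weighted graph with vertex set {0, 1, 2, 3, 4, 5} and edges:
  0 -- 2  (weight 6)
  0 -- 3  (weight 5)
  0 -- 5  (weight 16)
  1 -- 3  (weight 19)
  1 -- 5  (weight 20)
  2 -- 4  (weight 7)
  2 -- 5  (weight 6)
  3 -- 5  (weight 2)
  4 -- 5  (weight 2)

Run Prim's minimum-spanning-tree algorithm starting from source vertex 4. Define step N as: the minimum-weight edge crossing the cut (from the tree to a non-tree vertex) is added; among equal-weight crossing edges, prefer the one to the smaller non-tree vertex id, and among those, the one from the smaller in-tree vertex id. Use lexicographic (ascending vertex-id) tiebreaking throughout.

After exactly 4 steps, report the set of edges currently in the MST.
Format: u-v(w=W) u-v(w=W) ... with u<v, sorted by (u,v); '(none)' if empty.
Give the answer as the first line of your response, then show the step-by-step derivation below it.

0-2(w=6) 0-3(w=5) 3-5(w=2) 4-5(w=2)

step 1: add edge 4-5 (w=2); MST = {4-5(w=2)}
step 2: add edge 3-5 (w=2); MST = {3-5(w=2) 4-5(w=2)}
step 3: add edge 0-3 (w=5); MST = {0-3(w=5) 3-5(w=2) 4-5(w=2)}
step 4: add edge 0-2 (w=6); MST = {0-2(w=6) 0-3(w=5) 3-5(w=2) 4-5(w=2)}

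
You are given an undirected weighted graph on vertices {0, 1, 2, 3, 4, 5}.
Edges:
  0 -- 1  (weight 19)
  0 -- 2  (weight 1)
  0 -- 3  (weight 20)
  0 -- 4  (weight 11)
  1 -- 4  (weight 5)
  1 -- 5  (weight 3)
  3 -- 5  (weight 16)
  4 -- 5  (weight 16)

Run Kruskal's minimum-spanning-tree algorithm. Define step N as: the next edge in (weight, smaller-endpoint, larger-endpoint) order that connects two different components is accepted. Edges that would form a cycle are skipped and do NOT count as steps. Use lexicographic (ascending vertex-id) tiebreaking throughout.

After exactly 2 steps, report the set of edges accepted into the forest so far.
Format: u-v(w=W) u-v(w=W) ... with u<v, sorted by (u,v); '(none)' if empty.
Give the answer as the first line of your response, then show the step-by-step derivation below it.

0-2(w=1) 1-5(w=3)

step 1: add edge 0-2 (w=1); MST = {0-2(w=1)}
step 2: add edge 1-5 (w=3); MST = {0-2(w=1) 1-5(w=3)}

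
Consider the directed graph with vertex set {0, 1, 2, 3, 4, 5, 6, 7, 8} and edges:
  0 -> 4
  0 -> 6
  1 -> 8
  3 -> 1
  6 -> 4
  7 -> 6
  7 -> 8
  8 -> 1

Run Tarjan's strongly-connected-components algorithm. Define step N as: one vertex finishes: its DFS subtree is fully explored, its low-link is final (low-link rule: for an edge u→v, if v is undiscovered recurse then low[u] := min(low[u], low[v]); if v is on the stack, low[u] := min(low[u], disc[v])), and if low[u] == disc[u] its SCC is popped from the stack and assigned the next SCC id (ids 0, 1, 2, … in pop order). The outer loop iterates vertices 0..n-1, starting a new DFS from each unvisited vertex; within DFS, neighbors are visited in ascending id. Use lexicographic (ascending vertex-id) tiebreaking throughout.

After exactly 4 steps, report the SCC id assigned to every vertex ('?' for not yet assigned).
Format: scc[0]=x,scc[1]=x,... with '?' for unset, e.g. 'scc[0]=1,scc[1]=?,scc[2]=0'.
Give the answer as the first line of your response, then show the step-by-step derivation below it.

scc[0]=2,scc[1]=?,scc[2]=?,scc[3]=?,scc[4]=0,scc[5]=?,scc[6]=1,scc[7]=?,scc[8]=?

step 1: low=(low[0]=0,low[1]=?,low[2]=?,low[3]=?,low[4]=1,low[5]=?,low[6]=?,low[7]=?,low[8]=?); scc=(scc[0]=?,scc[1]=?,scc[2]=?,scc[3]=?,scc[4]=0,scc[5]=?,scc[6]=?,scc[7]=?,scc[8]=?)
step 2: low=(low[0]=0,low[1]=?,low[2]=?,low[3]=?,low[4]=1,low[5]=?,low[6]=2,low[7]=?,low[8]=?); scc=(scc[0]=?,scc[1]=?,scc[2]=?,scc[3]=?,scc[4]=0,scc[5]=?,scc[6]=1,scc[7]=?,scc[8]=?)
step 3: low=(low[0]=0,low[1]=?,low[2]=?,low[3]=?,low[4]=1,low[5]=?,low[6]=2,low[7]=?,low[8]=?); scc=(scc[0]=2,scc[1]=?,scc[2]=?,scc[3]=?,scc[4]=0,scc[5]=?,scc[6]=1,scc[7]=?,scc[8]=?)
step 4: low=(low[0]=0,low[1]=3,low[2]=?,low[3]=?,low[4]=1,low[5]=?,low[6]=2,low[7]=?,low[8]=3); scc=(scc[0]=2,scc[1]=?,scc[2]=?,scc[3]=?,scc[4]=0,scc[5]=?,scc[6]=1,scc[7]=?,scc[8]=?)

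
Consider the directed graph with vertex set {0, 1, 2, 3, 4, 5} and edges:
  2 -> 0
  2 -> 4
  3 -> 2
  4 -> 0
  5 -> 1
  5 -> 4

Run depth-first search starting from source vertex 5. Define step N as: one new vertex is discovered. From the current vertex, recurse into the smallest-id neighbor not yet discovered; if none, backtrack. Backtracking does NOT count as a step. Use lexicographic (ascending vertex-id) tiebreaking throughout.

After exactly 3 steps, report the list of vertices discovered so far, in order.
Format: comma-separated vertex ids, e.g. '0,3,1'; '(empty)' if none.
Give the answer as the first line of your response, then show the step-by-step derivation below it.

5,1,4

step 1: discover 5; path=5; order=5
step 2: discover 1; path=5>1; order=5,1
step 3: discover 4; path=5>4; order=5,1,4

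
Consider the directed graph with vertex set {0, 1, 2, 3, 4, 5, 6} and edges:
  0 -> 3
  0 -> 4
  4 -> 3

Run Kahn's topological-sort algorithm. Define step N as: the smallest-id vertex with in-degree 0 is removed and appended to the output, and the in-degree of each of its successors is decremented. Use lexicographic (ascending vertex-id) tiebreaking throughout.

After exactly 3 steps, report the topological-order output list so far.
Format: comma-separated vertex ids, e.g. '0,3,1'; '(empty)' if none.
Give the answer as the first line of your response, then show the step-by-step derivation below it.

0,1,2

step 1: output 0; order=[0]; indeg=(0,0,0,1,0,0,0)
step 2: output 1; order=[0,1]; indeg=(0,0,0,1,0,0,0)
step 3: output 2; order=[0,1,2]; indeg=(0,0,0,1,0,0,0)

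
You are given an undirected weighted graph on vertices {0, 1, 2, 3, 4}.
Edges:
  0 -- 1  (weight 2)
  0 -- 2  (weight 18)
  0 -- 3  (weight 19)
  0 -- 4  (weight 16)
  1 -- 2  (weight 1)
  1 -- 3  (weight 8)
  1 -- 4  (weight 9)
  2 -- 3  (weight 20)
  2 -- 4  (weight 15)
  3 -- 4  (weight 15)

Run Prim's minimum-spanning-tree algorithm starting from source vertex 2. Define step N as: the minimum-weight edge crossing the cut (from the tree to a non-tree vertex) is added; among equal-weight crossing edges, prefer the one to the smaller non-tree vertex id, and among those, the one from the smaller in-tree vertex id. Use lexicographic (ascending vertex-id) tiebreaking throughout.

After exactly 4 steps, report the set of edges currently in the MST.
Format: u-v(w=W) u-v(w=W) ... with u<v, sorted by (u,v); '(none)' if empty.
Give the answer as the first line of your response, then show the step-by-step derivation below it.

0-1(w=2) 1-2(w=1) 1-3(w=8) 1-4(w=9)

step 1: add edge 1-2 (w=1); MST = {1-2(w=1)}
step 2: add edge 0-1 (w=2); MST = {0-1(w=2) 1-2(w=1)}
step 3: add edge 1-3 (w=8); MST = {0-1(w=2) 1-2(w=1) 1-3(w=8)}
step 4: add edge 1-4 (w=9); MST = {0-1(w=2) 1-2(w=1) 1-3(w=8) 1-4(w=9)}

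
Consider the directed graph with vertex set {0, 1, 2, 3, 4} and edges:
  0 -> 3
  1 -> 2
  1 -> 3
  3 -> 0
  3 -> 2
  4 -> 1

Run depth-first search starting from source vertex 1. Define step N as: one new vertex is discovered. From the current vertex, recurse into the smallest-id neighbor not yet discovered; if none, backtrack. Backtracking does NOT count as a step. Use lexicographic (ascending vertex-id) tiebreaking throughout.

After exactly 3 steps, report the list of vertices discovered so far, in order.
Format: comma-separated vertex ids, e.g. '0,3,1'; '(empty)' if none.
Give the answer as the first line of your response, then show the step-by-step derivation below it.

1,2,3

step 1: discover 1; path=1; order=1
step 2: discover 2; path=1>2; order=1,2
step 3: discover 3; path=1>3; order=1,2,3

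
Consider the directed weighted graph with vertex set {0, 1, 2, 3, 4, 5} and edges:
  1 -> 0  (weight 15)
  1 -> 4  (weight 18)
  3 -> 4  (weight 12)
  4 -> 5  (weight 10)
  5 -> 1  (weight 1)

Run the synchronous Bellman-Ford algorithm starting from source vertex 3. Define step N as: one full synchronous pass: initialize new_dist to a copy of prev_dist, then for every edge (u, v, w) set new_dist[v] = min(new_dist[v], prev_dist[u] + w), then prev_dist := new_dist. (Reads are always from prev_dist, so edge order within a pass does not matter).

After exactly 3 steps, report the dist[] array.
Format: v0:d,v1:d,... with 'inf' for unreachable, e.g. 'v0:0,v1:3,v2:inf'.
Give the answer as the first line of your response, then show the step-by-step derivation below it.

v0:inf,v1:23,v2:inf,v3:0,v4:12,v5:22

step 1: dist = v0:inf,v1:inf,v2:inf,v3:0,v4:12,v5:inf
step 2: dist = v0:inf,v1:inf,v2:inf,v3:0,v4:12,v5:22
step 3: dist = v0:inf,v1:23,v2:inf,v3:0,v4:12,v5:22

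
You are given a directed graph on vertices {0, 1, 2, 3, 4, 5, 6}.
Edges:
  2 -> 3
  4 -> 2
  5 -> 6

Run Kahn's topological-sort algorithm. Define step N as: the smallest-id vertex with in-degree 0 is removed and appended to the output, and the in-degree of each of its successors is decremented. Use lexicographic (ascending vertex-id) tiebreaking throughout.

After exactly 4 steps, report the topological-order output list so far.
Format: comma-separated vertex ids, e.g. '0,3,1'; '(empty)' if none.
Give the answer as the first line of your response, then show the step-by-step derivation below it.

0,1,4,2

step 1: output 0; order=[0]; indeg=(0,0,1,1,0,0,1)
step 2: output 1; order=[0,1]; indeg=(0,0,1,1,0,0,1)
step 3: output 4; order=[0,1,4]; indeg=(0,0,0,1,0,0,1)
step 4: output 2; order=[0,1,4,2]; indeg=(0,0,0,0,0,0,1)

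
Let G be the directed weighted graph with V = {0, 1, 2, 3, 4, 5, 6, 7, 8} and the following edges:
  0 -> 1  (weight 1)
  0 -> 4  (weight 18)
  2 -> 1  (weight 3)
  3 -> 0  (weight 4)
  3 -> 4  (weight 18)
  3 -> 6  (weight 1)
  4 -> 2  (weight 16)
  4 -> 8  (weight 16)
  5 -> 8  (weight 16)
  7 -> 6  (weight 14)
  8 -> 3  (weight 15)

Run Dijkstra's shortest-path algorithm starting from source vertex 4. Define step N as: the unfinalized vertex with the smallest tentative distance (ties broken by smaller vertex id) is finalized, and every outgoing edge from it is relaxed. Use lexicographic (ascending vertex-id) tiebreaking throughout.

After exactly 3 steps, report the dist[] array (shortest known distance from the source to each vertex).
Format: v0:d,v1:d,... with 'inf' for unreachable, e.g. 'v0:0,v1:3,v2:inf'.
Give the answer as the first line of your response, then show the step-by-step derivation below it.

v0:inf,v1:19,v2:16,v3:31,v4:0,v5:inf,v6:inf,v7:inf,v8:16

step 1: dist = v0:inf,v1:inf,v2:16,v3:inf,v4:0,v5:inf,v6:inf,v7:inf,v8:16
step 2: dist = v0:inf,v1:19,v2:16,v3:inf,v4:0,v5:inf,v6:inf,v7:inf,v8:16
step 3: dist = v0:inf,v1:19,v2:16,v3:31,v4:0,v5:inf,v6:inf,v7:inf,v8:16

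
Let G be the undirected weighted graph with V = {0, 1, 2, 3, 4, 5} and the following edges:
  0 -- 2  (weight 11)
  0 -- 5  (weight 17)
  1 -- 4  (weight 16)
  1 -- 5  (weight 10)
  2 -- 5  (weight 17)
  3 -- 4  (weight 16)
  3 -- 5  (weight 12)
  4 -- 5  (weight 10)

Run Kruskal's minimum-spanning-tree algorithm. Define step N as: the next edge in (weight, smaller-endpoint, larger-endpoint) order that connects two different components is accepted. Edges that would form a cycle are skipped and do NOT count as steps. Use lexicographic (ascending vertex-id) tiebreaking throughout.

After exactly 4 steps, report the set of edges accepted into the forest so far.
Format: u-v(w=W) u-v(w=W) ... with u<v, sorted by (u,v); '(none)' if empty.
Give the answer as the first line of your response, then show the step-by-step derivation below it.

0-2(w=11) 1-5(w=10) 3-5(w=12) 4-5(w=10)

step 1: add edge 1-5 (w=10); MST = {1-5(w=10)}
step 2: add edge 4-5 (w=10); MST = {1-5(w=10) 4-5(w=10)}
step 3: add edge 0-2 (w=11); MST = {0-2(w=11) 1-5(w=10) 4-5(w=10)}
step 4: add edge 3-5 (w=12); MST = {0-2(w=11) 1-5(w=10) 3-5(w=12) 4-5(w=10)}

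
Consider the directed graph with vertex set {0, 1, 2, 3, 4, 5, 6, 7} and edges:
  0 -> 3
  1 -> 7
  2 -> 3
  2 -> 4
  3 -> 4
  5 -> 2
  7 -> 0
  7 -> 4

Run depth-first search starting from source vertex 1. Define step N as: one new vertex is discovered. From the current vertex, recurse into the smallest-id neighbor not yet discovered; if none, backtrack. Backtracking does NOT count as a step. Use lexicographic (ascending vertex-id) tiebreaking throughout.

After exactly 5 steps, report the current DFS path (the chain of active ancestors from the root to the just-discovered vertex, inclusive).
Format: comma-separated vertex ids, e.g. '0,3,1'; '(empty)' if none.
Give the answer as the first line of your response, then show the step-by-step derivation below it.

1,7,0,3,4

step 1: discover 1; path=1; order=1
step 2: discover 7; path=1>7; order=1,7
step 3: discover 0; path=1>7>0; order=1,7,0
step 4: discover 3; path=1>7>0>3; order=1,7,0,3
step 5: discover 4; path=1>7>0>3>4; order=1,7,0,3,4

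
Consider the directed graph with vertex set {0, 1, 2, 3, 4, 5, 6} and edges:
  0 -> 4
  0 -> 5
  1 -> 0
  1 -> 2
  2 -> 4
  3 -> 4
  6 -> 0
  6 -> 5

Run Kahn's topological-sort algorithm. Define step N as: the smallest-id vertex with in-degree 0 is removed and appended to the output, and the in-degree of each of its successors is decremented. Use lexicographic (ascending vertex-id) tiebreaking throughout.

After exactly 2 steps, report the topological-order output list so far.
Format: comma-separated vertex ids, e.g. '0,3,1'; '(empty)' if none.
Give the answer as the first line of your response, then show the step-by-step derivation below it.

1,2

step 1: output 1; order=[1]; indeg=(1,0,0,0,3,2,0)
step 2: output 2; order=[1,2]; indeg=(1,0,0,0,2,2,0)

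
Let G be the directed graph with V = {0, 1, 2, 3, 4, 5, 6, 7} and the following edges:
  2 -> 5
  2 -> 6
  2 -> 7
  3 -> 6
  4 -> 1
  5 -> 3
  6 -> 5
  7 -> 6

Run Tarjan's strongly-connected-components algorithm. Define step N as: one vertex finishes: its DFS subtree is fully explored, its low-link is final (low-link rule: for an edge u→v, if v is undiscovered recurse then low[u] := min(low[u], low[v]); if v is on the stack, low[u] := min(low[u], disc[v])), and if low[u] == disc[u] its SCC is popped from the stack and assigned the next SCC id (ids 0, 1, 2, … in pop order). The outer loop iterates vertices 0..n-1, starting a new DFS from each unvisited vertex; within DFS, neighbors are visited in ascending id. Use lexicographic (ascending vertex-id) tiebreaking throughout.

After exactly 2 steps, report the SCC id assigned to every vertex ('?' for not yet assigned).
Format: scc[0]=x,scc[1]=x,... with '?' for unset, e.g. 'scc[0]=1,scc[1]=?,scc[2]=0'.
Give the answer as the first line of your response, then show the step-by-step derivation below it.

scc[0]=0,scc[1]=1,scc[2]=?,scc[3]=?,scc[4]=?,scc[5]=?,scc[6]=?,scc[7]=?

step 1: low=(low[0]=0,low[1]=?,low[2]=?,low[3]=?,low[4]=?,low[5]=?,low[6]=?,low[7]=?); scc=(scc[0]=0,scc[1]=?,scc[2]=?,scc[3]=?,scc[4]=?,scc[5]=?,scc[6]=?,scc[7]=?)
step 2: low=(low[0]=0,low[1]=1,low[2]=?,low[3]=?,low[4]=?,low[5]=?,low[6]=?,low[7]=?); scc=(scc[0]=0,scc[1]=1,scc[2]=?,scc[3]=?,scc[4]=?,scc[5]=?,scc[6]=?,scc[7]=?)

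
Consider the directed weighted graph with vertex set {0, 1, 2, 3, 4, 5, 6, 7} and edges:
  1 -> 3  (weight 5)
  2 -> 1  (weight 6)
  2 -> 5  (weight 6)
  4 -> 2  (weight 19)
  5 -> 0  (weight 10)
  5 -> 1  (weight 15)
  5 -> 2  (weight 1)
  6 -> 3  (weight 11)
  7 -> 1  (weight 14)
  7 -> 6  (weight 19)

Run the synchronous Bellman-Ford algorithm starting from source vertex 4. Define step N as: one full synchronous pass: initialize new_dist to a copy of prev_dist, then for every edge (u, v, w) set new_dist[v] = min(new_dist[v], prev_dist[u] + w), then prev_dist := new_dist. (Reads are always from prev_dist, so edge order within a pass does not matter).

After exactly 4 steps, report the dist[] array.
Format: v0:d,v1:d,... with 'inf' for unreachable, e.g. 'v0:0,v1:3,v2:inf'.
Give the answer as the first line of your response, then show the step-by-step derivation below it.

v0:35,v1:25,v2:19,v3:30,v4:0,v5:25,v6:inf,v7:inf

step 1: dist = v0:inf,v1:inf,v2:19,v3:inf,v4:0,v5:inf,v6:inf,v7:inf
step 2: dist = v0:inf,v1:25,v2:19,v3:inf,v4:0,v5:25,v6:inf,v7:inf
step 3: dist = v0:35,v1:25,v2:19,v3:30,v4:0,v5:25,v6:inf,v7:inf
step 4: dist = v0:35,v1:25,v2:19,v3:30,v4:0,v5:25,v6:inf,v7:inf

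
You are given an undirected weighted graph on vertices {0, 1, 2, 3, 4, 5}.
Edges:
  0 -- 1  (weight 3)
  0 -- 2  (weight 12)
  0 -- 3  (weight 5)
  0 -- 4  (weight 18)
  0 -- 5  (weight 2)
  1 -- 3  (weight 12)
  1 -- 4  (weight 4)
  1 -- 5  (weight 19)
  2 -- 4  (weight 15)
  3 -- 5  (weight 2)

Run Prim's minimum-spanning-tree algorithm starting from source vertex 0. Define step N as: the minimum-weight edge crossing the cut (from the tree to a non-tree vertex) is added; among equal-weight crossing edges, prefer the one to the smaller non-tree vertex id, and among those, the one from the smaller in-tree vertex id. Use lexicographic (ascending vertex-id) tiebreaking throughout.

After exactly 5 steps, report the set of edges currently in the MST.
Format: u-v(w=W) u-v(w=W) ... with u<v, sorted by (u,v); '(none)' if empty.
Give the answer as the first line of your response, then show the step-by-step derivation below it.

0-1(w=3) 0-2(w=12) 0-5(w=2) 1-4(w=4) 3-5(w=2)

step 1: add edge 0-5 (w=2); MST = {0-5(w=2)}
step 2: add edge 3-5 (w=2); MST = {0-5(w=2) 3-5(w=2)}
step 3: add edge 0-1 (w=3); MST = {0-1(w=3) 0-5(w=2) 3-5(w=2)}
step 4: add edge 1-4 (w=4); MST = {0-1(w=3) 0-5(w=2) 1-4(w=4) 3-5(w=2)}
step 5: add edge 0-2 (w=12); MST = {0-1(w=3) 0-2(w=12) 0-5(w=2) 1-4(w=4) 3-5(w=2)}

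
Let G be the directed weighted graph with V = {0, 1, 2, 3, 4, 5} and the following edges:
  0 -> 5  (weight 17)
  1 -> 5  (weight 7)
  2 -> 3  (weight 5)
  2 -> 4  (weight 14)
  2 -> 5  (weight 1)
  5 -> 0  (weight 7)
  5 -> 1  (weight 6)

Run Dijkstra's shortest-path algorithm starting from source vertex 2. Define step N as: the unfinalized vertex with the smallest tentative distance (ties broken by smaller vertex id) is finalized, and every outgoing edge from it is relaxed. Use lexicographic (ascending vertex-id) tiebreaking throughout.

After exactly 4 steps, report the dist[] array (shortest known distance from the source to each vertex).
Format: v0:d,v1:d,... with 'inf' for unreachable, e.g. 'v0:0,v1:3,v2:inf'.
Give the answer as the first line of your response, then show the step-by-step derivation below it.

v0:8,v1:7,v2:0,v3:5,v4:14,v5:1

step 1: dist = v0:inf,v1:inf,v2:0,v3:5,v4:14,v5:1
step 2: dist = v0:8,v1:7,v2:0,v3:5,v4:14,v5:1
step 3: dist = v0:8,v1:7,v2:0,v3:5,v4:14,v5:1
step 4: dist = v0:8,v1:7,v2:0,v3:5,v4:14,v5:1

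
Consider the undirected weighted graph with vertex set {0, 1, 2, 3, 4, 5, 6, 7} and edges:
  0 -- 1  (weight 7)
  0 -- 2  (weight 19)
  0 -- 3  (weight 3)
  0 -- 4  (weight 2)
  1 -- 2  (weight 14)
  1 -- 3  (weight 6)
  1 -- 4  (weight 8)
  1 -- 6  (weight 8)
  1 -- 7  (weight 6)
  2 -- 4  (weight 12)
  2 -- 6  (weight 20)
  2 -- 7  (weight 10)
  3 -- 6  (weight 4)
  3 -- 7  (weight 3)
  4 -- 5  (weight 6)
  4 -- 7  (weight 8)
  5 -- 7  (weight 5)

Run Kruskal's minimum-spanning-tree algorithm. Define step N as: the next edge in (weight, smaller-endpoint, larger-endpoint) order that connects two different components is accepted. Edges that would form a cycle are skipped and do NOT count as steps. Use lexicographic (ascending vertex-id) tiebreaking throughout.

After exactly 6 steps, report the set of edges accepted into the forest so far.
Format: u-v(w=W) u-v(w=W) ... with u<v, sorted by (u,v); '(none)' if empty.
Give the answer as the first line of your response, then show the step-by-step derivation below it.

0-3(w=3) 0-4(w=2) 1-3(w=6) 3-6(w=4) 3-7(w=3) 5-7(w=5)

step 1: add edge 0-4 (w=2); MST = {0-4(w=2)}
step 2: add edge 0-3 (w=3); MST = {0-3(w=3) 0-4(w=2)}
step 3: add edge 3-7 (w=3); MST = {0-3(w=3) 0-4(w=2) 3-7(w=3)}
step 4: add edge 3-6 (w=4); MST = {0-3(w=3) 0-4(w=2) 3-6(w=4) 3-7(w=3)}
step 5: add edge 5-7 (w=5); MST = {0-3(w=3) 0-4(w=2) 3-6(w=4) 3-7(w=3) 5-7(w=5)}
step 6: add edge 1-3 (w=6); MST = {0-3(w=3) 0-4(w=2) 1-3(w=6) 3-6(w=4) 3-7(w=3) 5-7(w=5)}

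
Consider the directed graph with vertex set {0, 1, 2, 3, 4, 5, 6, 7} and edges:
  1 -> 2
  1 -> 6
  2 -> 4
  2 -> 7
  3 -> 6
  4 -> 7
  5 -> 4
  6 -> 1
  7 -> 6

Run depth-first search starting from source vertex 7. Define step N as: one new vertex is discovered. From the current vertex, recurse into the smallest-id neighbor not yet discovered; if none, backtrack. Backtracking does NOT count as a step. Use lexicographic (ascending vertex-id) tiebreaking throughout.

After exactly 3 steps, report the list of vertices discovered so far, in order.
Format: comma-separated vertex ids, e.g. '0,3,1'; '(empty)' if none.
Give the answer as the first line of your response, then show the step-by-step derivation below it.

7,6,1

step 1: discover 7; path=7; order=7
step 2: discover 6; path=7>6; order=7,6
step 3: discover 1; path=7>6>1; order=7,6,1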